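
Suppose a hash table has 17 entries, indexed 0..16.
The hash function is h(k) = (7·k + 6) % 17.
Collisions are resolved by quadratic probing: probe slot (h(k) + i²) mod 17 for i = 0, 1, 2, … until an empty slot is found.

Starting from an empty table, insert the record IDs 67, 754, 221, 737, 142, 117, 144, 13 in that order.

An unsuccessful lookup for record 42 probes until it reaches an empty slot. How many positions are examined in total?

4

Insert 67: h=16, slot 16 empty → index 16.
Insert 754: h=14, slot 14 empty → index 14.
Insert 221: h=6, slot 6 empty → index 6.
Insert 737: h=14, slot 14 occupied → index 15.
Insert 142: h=14, slots 14,15 occupied → index 1.
Insert 117: h=9, slot 9 empty → index 9.
Insert 144: h=11, slot 11 empty → index 11.
Insert 13: h=12, slot 12 empty → index 12.
Table: [—, 142, —, —, —, —, 221, —, —, 117, —, 144, 13, —, 754, 737, 67]
Lookup 42: h=11, probe 11,12,15,3 → slot 3 empty, not found.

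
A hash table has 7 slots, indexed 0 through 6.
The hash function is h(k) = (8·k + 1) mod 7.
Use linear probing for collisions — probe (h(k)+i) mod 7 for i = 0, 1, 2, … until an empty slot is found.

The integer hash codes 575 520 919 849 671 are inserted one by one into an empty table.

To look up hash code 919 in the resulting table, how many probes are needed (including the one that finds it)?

2

575: h=2 -> slot 2
520: h=3 -> slot 3
919: h=3, probe 3,4 -> slot 4
849: h=3, probe 3,4,5 -> slot 5
671: h=0 -> slot 0
Table: [671, -, 575, 520, 919, 849, -]
Lookup 919: h=3, probe 3,4 → found at 4.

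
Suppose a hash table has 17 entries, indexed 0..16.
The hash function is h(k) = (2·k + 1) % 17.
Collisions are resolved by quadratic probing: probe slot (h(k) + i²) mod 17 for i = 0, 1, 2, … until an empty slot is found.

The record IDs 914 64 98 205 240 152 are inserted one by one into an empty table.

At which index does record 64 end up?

11

914: h=10 → slot 10
64: h=10, probe 10,11 → slot 11
98: h=10, probe 10,11,14 → slot 14
205: h=3 → slot 3
240: h=5 → slot 5
152: h=16 → slot 16
Table: [-, -, -, 205, -, 240, -, -, -, -, 914, 64, -, -, 98, -, 152]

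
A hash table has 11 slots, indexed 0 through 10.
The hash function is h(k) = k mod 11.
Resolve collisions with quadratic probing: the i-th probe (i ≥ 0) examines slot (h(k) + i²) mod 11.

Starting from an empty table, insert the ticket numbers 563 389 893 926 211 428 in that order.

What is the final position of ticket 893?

3

563: h=2 -> slot 2
389: h=4 -> slot 4
893: h=2, probe 2,3 -> slot 3
926: h=2, probe 2,3,6 -> slot 6
211: h=2, probe 2,3,6,0 -> slot 0
428: h=10 -> slot 10
Table: [211, _, 563, 893, 389, _, 926, _, _, _, 428]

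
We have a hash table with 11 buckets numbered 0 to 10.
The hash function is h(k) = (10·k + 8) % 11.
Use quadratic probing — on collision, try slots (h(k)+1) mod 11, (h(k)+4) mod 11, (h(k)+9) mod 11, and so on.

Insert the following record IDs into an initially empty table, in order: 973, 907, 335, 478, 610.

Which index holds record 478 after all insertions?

973 hashes to 3; slot 3 is free → place at 3.
907 hashes to 3; 3 taken → place at 4.
335 hashes to 3; 3,4 taken → place at 7.
478 hashes to 3; 3,4,7 taken → place at 1.
610 hashes to 3; 3,4,7,1 taken → place at 8.
Table: [_, 478, _, 973, 907, _, _, 335, 610, _, _]

1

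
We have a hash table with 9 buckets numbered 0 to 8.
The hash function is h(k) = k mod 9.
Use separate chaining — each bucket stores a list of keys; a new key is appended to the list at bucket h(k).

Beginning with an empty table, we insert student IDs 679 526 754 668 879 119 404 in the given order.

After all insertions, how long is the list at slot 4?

Insert 679: h=4, bucket 4 empty → new chain.
Insert 526: h=4, bucket 4 nonempty → append to chain.
Insert 754: h=7, bucket 7 empty → new chain.
Insert 668: h=2, bucket 2 empty → new chain.
Insert 879: h=6, bucket 6 empty → new chain.
Insert 119: h=2, bucket 2 nonempty → append to chain.
Insert 404: h=8, bucket 8 empty → new chain.
Final buckets:
0: .
1: .
2: 668 -> 119
3: .
4: 679 -> 526
5: .
6: 879
7: 754
8: 404

2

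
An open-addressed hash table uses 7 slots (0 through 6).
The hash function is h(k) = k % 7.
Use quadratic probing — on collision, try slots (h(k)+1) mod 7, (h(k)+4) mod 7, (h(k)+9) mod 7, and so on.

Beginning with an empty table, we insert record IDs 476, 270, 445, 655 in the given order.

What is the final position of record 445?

5

476 hashes to 0; slot 0 is free -> place at 0.
270 hashes to 4; slot 4 is free -> place at 4.
445 hashes to 4; 4 taken -> place at 5.
655 hashes to 4; 4,5 taken -> place at 1.
Table: [476, 655, -, -, 270, 445, -]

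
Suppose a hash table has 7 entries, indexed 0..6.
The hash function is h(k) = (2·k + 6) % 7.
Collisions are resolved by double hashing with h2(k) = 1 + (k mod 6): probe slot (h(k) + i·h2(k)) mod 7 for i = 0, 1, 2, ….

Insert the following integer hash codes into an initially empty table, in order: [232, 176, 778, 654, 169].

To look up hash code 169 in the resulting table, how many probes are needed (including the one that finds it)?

2

Insert 232: h=1, slot 1 empty → index 1.
Insert 176: h=1, h2=3, slot 1 occupied → index 4.
Insert 778: h=1, h2=5, slot 1 occupied → index 6.
Insert 654: h=5, slot 5 empty → index 5.
Insert 169: h=1, h2=2, slot 1 occupied → index 3.
Table: [., 232, ., 169, 176, 654, 778]
Lookup 169: h=1, h2=2, probe 1,3 → found at 3.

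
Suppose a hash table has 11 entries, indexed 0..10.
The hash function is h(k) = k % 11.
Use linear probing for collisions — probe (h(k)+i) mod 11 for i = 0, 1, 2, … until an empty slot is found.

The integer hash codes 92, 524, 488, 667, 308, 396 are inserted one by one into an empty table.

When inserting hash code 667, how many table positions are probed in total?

2

Insert 92: h=4, slot 4 empty -> index 4.
Insert 524: h=7, slot 7 empty -> index 7.
Insert 488: h=4, slot 4 occupied -> index 5.
Insert 667: h=7, slot 7 occupied -> index 8.
Insert 308: h=0, slot 0 empty -> index 0.
Insert 396: h=0, slot 0 occupied -> index 1.
Table: [308, 396, _, _, 92, 488, _, 524, 667, _, _]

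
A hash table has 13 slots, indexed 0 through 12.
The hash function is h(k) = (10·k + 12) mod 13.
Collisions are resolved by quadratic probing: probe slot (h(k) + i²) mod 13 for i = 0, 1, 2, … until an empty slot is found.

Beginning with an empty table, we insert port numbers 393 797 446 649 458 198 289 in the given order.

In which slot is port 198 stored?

7

Insert 393: h=3, slot 3 empty → index 3.
Insert 797: h=0, slot 0 empty → index 0.
Insert 446: h=0, slot 0 occupied → index 1.
Insert 649: h=2, slot 2 empty → index 2.
Insert 458: h=3, slot 3 occupied → index 4.
Insert 198: h=3, slots 3,4 occupied → index 7.
Insert 289: h=3, slots 3,4,7 occupied → index 12.
Table: [797, 446, 649, 393, 458, -, -, 198, -, -, -, -, 289]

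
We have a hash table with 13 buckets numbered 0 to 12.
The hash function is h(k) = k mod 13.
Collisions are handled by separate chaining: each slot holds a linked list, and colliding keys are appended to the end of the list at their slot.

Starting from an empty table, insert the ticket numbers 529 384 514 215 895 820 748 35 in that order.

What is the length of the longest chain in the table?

529 → bucket 9
384 → bucket 7
514 → bucket 7 (collision)
215 → bucket 7 (collision)
895 → bucket 11
820 → bucket 1
748 → bucket 7 (collision)
35 → bucket 9 (collision)
Final buckets:
0: ∅
1: 820
2: ∅
3: ∅
4: ∅
5: ∅
6: ∅
7: 384 -> 514 -> 215 -> 748
8: ∅
9: 529 -> 35
10: ∅
11: 895
12: ∅

4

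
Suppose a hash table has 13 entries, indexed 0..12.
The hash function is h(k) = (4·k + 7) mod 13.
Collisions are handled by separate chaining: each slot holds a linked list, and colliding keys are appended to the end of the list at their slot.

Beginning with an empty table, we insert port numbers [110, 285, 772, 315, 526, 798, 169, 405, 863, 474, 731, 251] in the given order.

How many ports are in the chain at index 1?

Insert 110: h=5, bucket 5 empty → new chain.
Insert 285: h=3, bucket 3 empty → new chain.
Insert 772: h=1, bucket 1 empty → new chain.
Insert 315: h=6, bucket 6 empty → new chain.
Insert 526: h=5, bucket 5 nonempty → append to chain.
Insert 798: h=1, bucket 1 nonempty → append to chain.
Insert 169: h=7, bucket 7 empty → new chain.
Insert 405: h=2, bucket 2 empty → new chain.
Insert 863: h=1, bucket 1 nonempty → append to chain.
Insert 474: h=5, bucket 5 nonempty → append to chain.
Insert 731: h=6, bucket 6 nonempty → append to chain.
Insert 251: h=10, bucket 10 empty → new chain.
Final buckets:
0: -
1: 772 -> 798 -> 863
2: 405
3: 285
4: -
5: 110 -> 526 -> 474
6: 315 -> 731
7: 169
8: -
9: -
10: 251
11: -
12: -

3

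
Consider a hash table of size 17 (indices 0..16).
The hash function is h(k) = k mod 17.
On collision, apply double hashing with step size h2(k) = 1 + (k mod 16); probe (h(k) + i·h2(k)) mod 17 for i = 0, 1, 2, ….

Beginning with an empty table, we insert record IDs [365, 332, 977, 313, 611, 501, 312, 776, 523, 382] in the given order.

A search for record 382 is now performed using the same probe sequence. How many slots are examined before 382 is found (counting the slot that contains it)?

3

365: h=8 => slot 8
332: h=9 => slot 9
977: h=8, h2=2, probe 8,10 => slot 10
313: h=7 => slot 7
611: h=16 => slot 16
501: h=8, h2=6, probe 8,14 => slot 14
312: h=6 => slot 6
776: h=11 => slot 11
523: h=13 => slot 13
382: h=8, h2=15, probe 8,6,4 => slot 4
Table: [_, _, _, _, 382, _, 312, 313, 365, 332, 977, 776, _, 523, 501, _, 611]
Lookup 382: h=8, h2=15, probe 8,6,4 → found at 4.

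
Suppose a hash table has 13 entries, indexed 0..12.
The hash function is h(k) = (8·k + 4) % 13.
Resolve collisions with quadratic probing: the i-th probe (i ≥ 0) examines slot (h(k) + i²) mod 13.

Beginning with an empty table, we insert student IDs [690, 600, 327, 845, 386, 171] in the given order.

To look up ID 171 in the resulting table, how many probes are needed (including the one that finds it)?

690 hashes to 12; slot 12 is free => place at 12.
600 hashes to 7; slot 7 is free => place at 7.
327 hashes to 7; 7 taken => place at 8.
845 hashes to 4; slot 4 is free => place at 4.
386 hashes to 11; slot 11 is free => place at 11.
171 hashes to 7; 7,8,11 taken => place at 3.
Table: [∅, ∅, ∅, 171, 845, ∅, ∅, 600, 327, ∅, ∅, 386, 690]
Lookup 171: h=7, probe 7,8,11,3 → found at 3.

4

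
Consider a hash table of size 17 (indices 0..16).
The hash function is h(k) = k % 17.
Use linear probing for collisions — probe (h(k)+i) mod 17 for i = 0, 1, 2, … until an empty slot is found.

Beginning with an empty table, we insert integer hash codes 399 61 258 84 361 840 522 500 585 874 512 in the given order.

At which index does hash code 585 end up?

11

399: h=8 -> slot 8
61: h=10 -> slot 10
258: h=3 -> slot 3
84: h=16 -> slot 16
361: h=4 -> slot 4
840: h=7 -> slot 7
522: h=12 -> slot 12
500: h=7, probe 7,8,9 -> slot 9
585: h=7, probe 7,8,9,10,11 -> slot 11
874: h=7, probe 7,8,9,10,11,12,13 -> slot 13
512: h=2 -> slot 2
Table: [-, -, 512, 258, 361, -, -, 840, 399, 500, 61, 585, 522, 874, -, -, 84]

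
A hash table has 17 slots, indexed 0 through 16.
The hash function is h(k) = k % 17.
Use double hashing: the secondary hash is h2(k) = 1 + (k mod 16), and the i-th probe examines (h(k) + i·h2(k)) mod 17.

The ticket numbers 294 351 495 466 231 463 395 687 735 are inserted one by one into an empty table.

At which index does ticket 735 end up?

Insert 294: h=5, slot 5 empty => index 5.
Insert 351: h=11, slot 11 empty => index 11.
Insert 495: h=2, slot 2 empty => index 2.
Insert 466: h=7, slot 7 empty => index 7.
Insert 231: h=10, slot 10 empty => index 10.
Insert 463: h=4, slot 4 empty => index 4.
Insert 395: h=4, h2=12, slot 4 occupied => index 16.
Insert 687: h=7, h2=16, slot 7 occupied => index 6.
Insert 735: h=4, h2=16, slot 4 occupied => index 3.
Table: [., ., 495, 735, 463, 294, 687, 466, ., ., 231, 351, ., ., ., ., 395]

3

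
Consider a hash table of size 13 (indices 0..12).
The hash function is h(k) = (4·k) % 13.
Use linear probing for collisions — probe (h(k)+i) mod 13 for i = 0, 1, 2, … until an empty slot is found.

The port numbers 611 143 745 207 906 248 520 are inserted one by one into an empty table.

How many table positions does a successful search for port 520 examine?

611: h=0 -> slot 0
143: h=0, probe 0,1 -> slot 1
745: h=3 -> slot 3
207: h=9 -> slot 9
906: h=10 -> slot 10
248: h=4 -> slot 4
520: h=0, probe 0,1,2 -> slot 2
Table: [611, 143, 520, 745, 248, -, -, -, -, 207, 906, -, -]
Lookup 520: h=0, probe 0,1,2 → found at 2.

3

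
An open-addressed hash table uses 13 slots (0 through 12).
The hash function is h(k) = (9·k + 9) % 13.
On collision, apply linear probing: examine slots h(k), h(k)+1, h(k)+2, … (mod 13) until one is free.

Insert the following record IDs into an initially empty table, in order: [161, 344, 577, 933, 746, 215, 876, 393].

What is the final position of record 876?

Insert 161: h=2, slot 2 empty → index 2.
Insert 344: h=11, slot 11 empty → index 11.
Insert 577: h=2, slot 2 occupied → index 3.
Insert 933: h=8, slot 8 empty → index 8.
Insert 746: h=2, slots 2,3 occupied → index 4.
Insert 215: h=7, slot 7 empty → index 7.
Insert 876: h=2, slots 2,3,4 occupied → index 5.
Insert 393: h=10, slot 10 empty → index 10.
Table: [-, -, 161, 577, 746, 876, -, 215, 933, -, 393, 344, -]

5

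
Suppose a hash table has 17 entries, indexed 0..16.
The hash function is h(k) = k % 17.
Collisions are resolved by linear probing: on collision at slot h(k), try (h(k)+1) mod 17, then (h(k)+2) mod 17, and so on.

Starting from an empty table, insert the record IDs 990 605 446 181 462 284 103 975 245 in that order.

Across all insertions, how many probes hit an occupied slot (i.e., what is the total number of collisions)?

990: h=4 -> slot 4
605: h=10 -> slot 10
446: h=4, probe 4,5 -> slot 5
181: h=11 -> slot 11
462: h=3 -> slot 3
284: h=12 -> slot 12
103: h=1 -> slot 1
975: h=6 -> slot 6
245: h=7 -> slot 7
Table: [_, 103, _, 462, 990, 446, 975, 245, _, _, 605, 181, 284, _, _, _, _]

1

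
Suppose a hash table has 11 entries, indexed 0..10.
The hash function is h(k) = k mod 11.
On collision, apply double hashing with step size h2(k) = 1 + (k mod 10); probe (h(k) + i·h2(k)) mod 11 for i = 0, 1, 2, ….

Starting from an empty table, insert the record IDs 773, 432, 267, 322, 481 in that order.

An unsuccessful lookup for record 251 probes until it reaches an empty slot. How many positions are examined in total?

773: h=3 -> slot 3
432: h=3, h2=3, probe 3,6 -> slot 6
267: h=3, h2=8, probe 3,0 -> slot 0
322: h=3, h2=3, probe 3,6,9 -> slot 9
481: h=8 -> slot 8
Table: [267, ∅, ∅, 773, ∅, ∅, 432, ∅, 481, 322, ∅]
Lookup 251: h=9, h2=2, probe 9,0,2 → slot 2 empty, not found.

3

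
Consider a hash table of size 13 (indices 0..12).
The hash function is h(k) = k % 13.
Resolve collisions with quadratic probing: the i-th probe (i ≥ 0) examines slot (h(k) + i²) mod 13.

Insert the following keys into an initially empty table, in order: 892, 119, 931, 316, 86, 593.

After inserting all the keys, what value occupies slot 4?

892 hashes to 8; slot 8 is free → place at 8.
119 hashes to 2; slot 2 is free → place at 2.
931 hashes to 8; 8 taken → place at 9.
316 hashes to 4; slot 4 is free → place at 4.
86 hashes to 8; 8,9 taken → place at 12.
593 hashes to 8; 8,9,12,4 taken → place at 11.
Table: [—, —, 119, —, 316, —, —, —, 892, 931, —, 593, 86]

316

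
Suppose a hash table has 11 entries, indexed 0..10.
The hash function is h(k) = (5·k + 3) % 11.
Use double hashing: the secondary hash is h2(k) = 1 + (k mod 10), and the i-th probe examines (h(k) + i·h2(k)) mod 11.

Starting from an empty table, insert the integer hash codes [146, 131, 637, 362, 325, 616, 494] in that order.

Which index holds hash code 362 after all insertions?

1

146: h=7 => slot 7
131: h=9 => slot 9
637: h=9, h2=8, probe 9,6 => slot 6
362: h=9, h2=3, probe 9,1 => slot 1
325: h=0 => slot 0
616: h=3 => slot 3
494: h=9, h2=5, probe 9,3,8 => slot 8
Table: [325, 362, ., 616, ., ., 637, 146, 494, 131, .]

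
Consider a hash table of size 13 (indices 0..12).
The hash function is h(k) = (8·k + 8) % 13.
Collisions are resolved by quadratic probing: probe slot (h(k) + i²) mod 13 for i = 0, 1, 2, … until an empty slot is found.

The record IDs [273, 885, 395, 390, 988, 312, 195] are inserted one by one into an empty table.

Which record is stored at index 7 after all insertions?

273: h=8 -> slot 8
885: h=3 -> slot 3
395: h=9 -> slot 9
390: h=8, probe 8,9,12 -> slot 12
988: h=8, probe 8,9,12,4 -> slot 4
312: h=8, probe 8,9,12,4,11 -> slot 11
195: h=8, probe 8,9,12,4,11,7 -> slot 7
Table: [—, —, —, 885, 988, —, —, 195, 273, 395, —, 312, 390]

195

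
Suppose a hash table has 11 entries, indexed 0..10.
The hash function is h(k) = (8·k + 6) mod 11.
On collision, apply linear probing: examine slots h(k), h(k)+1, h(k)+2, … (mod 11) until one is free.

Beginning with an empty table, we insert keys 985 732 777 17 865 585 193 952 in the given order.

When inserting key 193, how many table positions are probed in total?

5

985: h=10 => slot 10
732: h=10, probe 10,0 => slot 0
777: h=7 => slot 7
17: h=10, probe 10,0,1 => slot 1
865: h=7, probe 7,8 => slot 8
585: h=0, probe 0,1,2 => slot 2
193: h=10, probe 10,0,1,2,3 => slot 3
952: h=10, probe 10,0,1,2,3,4 => slot 4
Table: [732, 17, 585, 193, 952, —, —, 777, 865, —, 985]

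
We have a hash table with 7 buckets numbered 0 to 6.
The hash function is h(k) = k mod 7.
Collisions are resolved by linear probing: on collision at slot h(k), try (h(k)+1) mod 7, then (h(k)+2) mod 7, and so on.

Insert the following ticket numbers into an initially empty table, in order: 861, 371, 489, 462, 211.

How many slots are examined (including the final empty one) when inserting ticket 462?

Insert 861: h=0, slot 0 empty => index 0.
Insert 371: h=0, slot 0 occupied => index 1.
Insert 489: h=6, slot 6 empty => index 6.
Insert 462: h=0, slots 0,1 occupied => index 2.
Insert 211: h=1, slots 1,2 occupied => index 3.
Table: [861, 371, 462, 211, —, —, 489]

3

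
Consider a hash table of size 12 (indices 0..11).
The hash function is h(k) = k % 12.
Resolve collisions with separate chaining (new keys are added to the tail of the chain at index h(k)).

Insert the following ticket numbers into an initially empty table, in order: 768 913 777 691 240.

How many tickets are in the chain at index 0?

2

Insert 768: h=0, bucket 0 empty -> new chain.
Insert 913: h=1, bucket 1 empty -> new chain.
Insert 777: h=9, bucket 9 empty -> new chain.
Insert 691: h=7, bucket 7 empty -> new chain.
Insert 240: h=0, bucket 0 nonempty -> append to chain.
Final buckets:
0: 768 -> 240
1: 913
2: ∅
3: ∅
4: ∅
5: ∅
6: ∅
7: 691
8: ∅
9: 777
10: ∅
11: ∅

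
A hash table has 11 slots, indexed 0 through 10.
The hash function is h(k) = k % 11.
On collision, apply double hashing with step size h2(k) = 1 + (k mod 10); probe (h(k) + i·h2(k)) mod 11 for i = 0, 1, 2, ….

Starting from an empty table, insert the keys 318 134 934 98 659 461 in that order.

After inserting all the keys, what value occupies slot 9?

659

Insert 318: h=10, slot 10 empty → index 10.
Insert 134: h=2, slot 2 empty → index 2.
Insert 934: h=10, h2=5, slot 10 occupied → index 4.
Insert 98: h=10, h2=9, slot 10 occupied → index 8.
Insert 659: h=10, h2=10, slot 10 occupied → index 9.
Insert 461: h=10, h2=2, slot 10 occupied → index 1.
Table: [—, 461, 134, —, 934, —, —, —, 98, 659, 318]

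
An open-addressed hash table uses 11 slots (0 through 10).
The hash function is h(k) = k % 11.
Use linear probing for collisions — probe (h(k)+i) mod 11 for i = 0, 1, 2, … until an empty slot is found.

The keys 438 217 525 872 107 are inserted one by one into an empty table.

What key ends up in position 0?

107

Insert 438: h=9, slot 9 empty => index 9.
Insert 217: h=8, slot 8 empty => index 8.
Insert 525: h=8, slots 8,9 occupied => index 10.
Insert 872: h=3, slot 3 empty => index 3.
Insert 107: h=8, slots 8,9,10 occupied => index 0.
Table: [107, —, —, 872, —, —, —, —, 217, 438, 525]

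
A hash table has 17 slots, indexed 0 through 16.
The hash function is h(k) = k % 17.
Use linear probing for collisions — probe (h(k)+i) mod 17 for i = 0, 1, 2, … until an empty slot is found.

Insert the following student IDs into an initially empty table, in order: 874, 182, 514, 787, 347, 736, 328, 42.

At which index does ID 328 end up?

874: h=7 → slot 7
182: h=12 → slot 12
514: h=4 → slot 4
787: h=5 → slot 5
347: h=7, probe 7,8 → slot 8
736: h=5, probe 5,6 → slot 6
328: h=5, probe 5,6,7,8,9 → slot 9
42: h=8, probe 8,9,10 → slot 10
Table: [., ., ., ., 514, 787, 736, 874, 347, 328, 42, ., 182, ., ., ., .]

9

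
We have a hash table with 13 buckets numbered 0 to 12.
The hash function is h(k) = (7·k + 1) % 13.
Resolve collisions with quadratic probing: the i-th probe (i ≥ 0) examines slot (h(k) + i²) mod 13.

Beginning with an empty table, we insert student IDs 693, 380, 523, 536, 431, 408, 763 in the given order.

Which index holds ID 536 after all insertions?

0

Insert 693: h=3, slot 3 empty → index 3.
Insert 380: h=9, slot 9 empty → index 9.
Insert 523: h=9, slot 9 occupied → index 10.
Insert 536: h=9, slots 9,10 occupied → index 0.
Insert 431: h=2, slot 2 empty → index 2.
Insert 408: h=10, slot 10 occupied → index 11.
Insert 763: h=12, slot 12 empty → index 12.
Table: [536, ∅, 431, 693, ∅, ∅, ∅, ∅, ∅, 380, 523, 408, 763]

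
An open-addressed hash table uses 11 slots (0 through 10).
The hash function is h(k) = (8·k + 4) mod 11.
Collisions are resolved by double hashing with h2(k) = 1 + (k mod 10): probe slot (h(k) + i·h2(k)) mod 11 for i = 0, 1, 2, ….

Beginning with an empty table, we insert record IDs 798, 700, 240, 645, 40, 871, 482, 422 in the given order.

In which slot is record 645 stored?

0

798 hashes to 8; slot 8 is free -> place at 8.
700 hashes to 5; slot 5 is free -> place at 5.
240 hashes to 10; slot 10 is free -> place at 10.
645 hashes to 5, h2=6; 5 taken -> place at 0.
40 hashes to 5, h2=1; 5 taken -> place at 6.
871 hashes to 9; slot 9 is free -> place at 9.
482 hashes to 10, h2=3; 10 taken -> place at 2.
422 hashes to 3; slot 3 is free -> place at 3.
Table: [645, —, 482, 422, —, 700, 40, —, 798, 871, 240]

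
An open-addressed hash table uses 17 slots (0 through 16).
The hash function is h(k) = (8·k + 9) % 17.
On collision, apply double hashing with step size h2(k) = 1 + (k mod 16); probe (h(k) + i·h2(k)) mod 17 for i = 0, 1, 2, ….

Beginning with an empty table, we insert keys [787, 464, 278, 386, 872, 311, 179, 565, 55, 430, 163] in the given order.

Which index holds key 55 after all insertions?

787 hashes to 15; slot 15 is free -> place at 15.
464 hashes to 15, h2=1; 15 taken -> place at 16.
278 hashes to 6; slot 6 is free -> place at 6.
386 hashes to 3; slot 3 is free -> place at 3.
872 hashes to 15, h2=9; 15 taken -> place at 7.
311 hashes to 15, h2=8; 15,6 taken -> place at 14.
179 hashes to 13; slot 13 is free -> place at 13.
565 hashes to 7, h2=6; 7,13 taken -> place at 2.
55 hashes to 7, h2=8; 7,15,6,14 taken -> place at 5.
430 hashes to 15, h2=15; 15,13 taken -> place at 11.
163 hashes to 4; slot 4 is free -> place at 4.
Table: [—, —, 565, 386, 163, 55, 278, 872, —, —, —, 430, —, 179, 311, 787, 464]

5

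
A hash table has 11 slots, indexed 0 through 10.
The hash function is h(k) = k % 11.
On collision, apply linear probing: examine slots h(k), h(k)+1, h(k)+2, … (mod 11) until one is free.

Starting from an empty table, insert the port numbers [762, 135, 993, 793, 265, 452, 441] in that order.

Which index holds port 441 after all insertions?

7

762 hashes to 3; slot 3 is free => place at 3.
135 hashes to 3; 3 taken => place at 4.
993 hashes to 3; 3,4 taken => place at 5.
793 hashes to 1; slot 1 is free => place at 1.
265 hashes to 1; 1 taken => place at 2.
452 hashes to 1; 1,2,3,4,5 taken => place at 6.
441 hashes to 1; 1,2,3,4,5,6 taken => place at 7.
Table: [., 793, 265, 762, 135, 993, 452, 441, ., ., .]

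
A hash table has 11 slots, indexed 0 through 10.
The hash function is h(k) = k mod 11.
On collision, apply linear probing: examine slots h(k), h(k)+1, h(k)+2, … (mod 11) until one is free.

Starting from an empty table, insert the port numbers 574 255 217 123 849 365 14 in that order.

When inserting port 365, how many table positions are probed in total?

5

Insert 574: h=2, slot 2 empty => index 2.
Insert 255: h=2, slot 2 occupied => index 3.
Insert 217: h=8, slot 8 empty => index 8.
Insert 123: h=2, slots 2,3 occupied => index 4.
Insert 849: h=2, slots 2,3,4 occupied => index 5.
Insert 365: h=2, slots 2,3,4,5 occupied => index 6.
Insert 14: h=3, slots 3,4,5,6 occupied => index 7.
Table: [_, _, 574, 255, 123, 849, 365, 14, 217, _, _]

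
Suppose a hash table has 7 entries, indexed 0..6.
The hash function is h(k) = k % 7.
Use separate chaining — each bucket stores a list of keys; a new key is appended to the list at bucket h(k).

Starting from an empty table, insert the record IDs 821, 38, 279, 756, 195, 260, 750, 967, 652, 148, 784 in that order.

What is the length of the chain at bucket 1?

Insert 821: h=2, bucket 2 empty → new chain.
Insert 38: h=3, bucket 3 empty → new chain.
Insert 279: h=6, bucket 6 empty → new chain.
Insert 756: h=0, bucket 0 empty → new chain.
Insert 195: h=6, bucket 6 nonempty → append to chain.
Insert 260: h=1, bucket 1 empty → new chain.
Insert 750: h=1, bucket 1 nonempty → append to chain.
Insert 967: h=1, bucket 1 nonempty → append to chain.
Insert 652: h=1, bucket 1 nonempty → append to chain.
Insert 148: h=1, bucket 1 nonempty → append to chain.
Insert 784: h=0, bucket 0 nonempty → append to chain.
Final buckets:
0: 756 -> 784
1: 260 -> 750 -> 967 -> 652 -> 148
2: 821
3: 38
4: -
5: -
6: 279 -> 195

5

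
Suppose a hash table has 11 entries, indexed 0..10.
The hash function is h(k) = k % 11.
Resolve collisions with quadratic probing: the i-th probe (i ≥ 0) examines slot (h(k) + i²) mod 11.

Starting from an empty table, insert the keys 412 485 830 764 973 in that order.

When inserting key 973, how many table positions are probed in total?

412 hashes to 5; slot 5 is free => place at 5.
485 hashes to 1; slot 1 is free => place at 1.
830 hashes to 5; 5 taken => place at 6.
764 hashes to 5; 5,6 taken => place at 9.
973 hashes to 5; 5,6,9 taken => place at 3.
Table: [—, 485, —, 973, —, 412, 830, —, —, 764, —]

4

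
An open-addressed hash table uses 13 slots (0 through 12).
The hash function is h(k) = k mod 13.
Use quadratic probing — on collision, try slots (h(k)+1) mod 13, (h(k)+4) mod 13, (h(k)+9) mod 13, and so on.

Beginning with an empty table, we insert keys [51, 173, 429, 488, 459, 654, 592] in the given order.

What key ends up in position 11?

592

Insert 51: h=12, slot 12 empty -> index 12.
Insert 173: h=4, slot 4 empty -> index 4.
Insert 429: h=0, slot 0 empty -> index 0.
Insert 488: h=7, slot 7 empty -> index 7.
Insert 459: h=4, slot 4 occupied -> index 5.
Insert 654: h=4, slots 4,5 occupied -> index 8.
Insert 592: h=7, slots 7,8 occupied -> index 11.
Table: [429, _, _, _, 173, 459, _, 488, 654, _, _, 592, 51]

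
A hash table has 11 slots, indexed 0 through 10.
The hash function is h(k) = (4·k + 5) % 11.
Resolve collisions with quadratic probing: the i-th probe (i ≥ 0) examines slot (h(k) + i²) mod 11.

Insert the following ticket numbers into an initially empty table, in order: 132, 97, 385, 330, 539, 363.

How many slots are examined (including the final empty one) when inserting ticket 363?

5

Insert 132: h=5, slot 5 empty → index 5.
Insert 97: h=8, slot 8 empty → index 8.
Insert 385: h=5, slot 5 occupied → index 6.
Insert 330: h=5, slots 5,6 occupied → index 9.
Insert 539: h=5, slots 5,6,9 occupied → index 3.
Insert 363: h=5, slots 5,6,9,3 occupied → index 10.
Table: [∅, ∅, ∅, 539, ∅, 132, 385, ∅, 97, 330, 363]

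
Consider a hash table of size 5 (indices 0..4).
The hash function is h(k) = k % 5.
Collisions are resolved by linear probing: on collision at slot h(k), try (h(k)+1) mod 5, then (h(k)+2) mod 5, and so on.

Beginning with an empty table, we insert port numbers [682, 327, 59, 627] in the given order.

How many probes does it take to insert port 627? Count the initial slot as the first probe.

682: h=2 → slot 2
327: h=2, probe 2,3 → slot 3
59: h=4 → slot 4
627: h=2, probe 2,3,4,0 → slot 0
Table: [627, _, 682, 327, 59]

4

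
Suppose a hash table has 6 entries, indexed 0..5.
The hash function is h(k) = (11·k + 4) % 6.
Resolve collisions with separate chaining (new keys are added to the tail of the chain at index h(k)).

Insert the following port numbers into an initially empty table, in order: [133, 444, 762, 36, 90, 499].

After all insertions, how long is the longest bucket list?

4

133 → bucket 3
444 → bucket 4
762 → bucket 4 (collision)
36 → bucket 4 (collision)
90 → bucket 4 (collision)
499 → bucket 3 (collision)
Final buckets:
0: —
1: —
2: —
3: 133 -> 499
4: 444 -> 762 -> 36 -> 90
5: —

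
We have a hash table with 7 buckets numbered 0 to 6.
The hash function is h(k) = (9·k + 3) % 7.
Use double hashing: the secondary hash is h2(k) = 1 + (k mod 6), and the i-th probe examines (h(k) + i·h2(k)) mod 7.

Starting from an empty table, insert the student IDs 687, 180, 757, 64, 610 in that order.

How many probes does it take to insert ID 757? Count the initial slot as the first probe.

2

Insert 687: h=5, slot 5 empty -> index 5.
Insert 180: h=6, slot 6 empty -> index 6.
Insert 757: h=5, h2=2, slot 5 occupied -> index 0.
Insert 64: h=5, h2=5, slot 5 occupied -> index 3.
Insert 610: h=5, h2=5, slots 5,3 occupied -> index 1.
Table: [757, 610, ., 64, ., 687, 180]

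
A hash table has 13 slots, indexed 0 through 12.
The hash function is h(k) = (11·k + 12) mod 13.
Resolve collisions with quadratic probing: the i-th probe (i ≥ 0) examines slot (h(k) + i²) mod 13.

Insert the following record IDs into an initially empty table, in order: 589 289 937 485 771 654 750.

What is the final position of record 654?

Insert 589: h=4, slot 4 empty -> index 4.
Insert 289: h=6, slot 6 empty -> index 6.
Insert 937: h=10, slot 10 empty -> index 10.
Insert 485: h=4, slot 4 occupied -> index 5.
Insert 771: h=4, slots 4,5 occupied -> index 8.
Insert 654: h=4, slots 4,5,8 occupied -> index 0.
Insert 750: h=7, slot 7 empty -> index 7.
Table: [654, _, _, _, 589, 485, 289, 750, 771, _, 937, _, _]

0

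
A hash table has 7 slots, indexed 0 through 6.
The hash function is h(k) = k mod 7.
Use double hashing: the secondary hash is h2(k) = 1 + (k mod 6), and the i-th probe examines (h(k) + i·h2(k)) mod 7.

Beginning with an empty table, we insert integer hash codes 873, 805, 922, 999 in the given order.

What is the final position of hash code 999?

2

873 hashes to 5; slot 5 is free => place at 5.
805 hashes to 0; slot 0 is free => place at 0.
922 hashes to 5, h2=5; 5 taken => place at 3.
999 hashes to 5, h2=4; 5 taken => place at 2.
Table: [805, —, 999, 922, —, 873, —]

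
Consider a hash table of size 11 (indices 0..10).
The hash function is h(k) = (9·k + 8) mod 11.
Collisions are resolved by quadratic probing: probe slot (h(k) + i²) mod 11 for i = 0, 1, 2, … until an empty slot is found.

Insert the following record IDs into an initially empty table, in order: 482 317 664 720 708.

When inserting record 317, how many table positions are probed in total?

2

482 hashes to 1; slot 1 is free -> place at 1.
317 hashes to 1; 1 taken -> place at 2.
664 hashes to 0; slot 0 is free -> place at 0.
720 hashes to 9; slot 9 is free -> place at 9.
708 hashes to 0; 0,1 taken -> place at 4.
Table: [664, 482, 317, —, 708, —, —, —, —, 720, —]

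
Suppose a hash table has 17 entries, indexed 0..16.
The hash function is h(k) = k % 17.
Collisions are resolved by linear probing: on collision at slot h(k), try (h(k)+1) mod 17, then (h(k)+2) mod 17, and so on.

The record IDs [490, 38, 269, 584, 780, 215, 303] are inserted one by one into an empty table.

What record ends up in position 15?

Insert 490: h=14, slot 14 empty => index 14.
Insert 38: h=4, slot 4 empty => index 4.
Insert 269: h=14, slot 14 occupied => index 15.
Insert 584: h=6, slot 6 empty => index 6.
Insert 780: h=15, slot 15 occupied => index 16.
Insert 215: h=11, slot 11 empty => index 11.
Insert 303: h=14, slots 14,15,16 occupied => index 0.
Table: [303, —, —, —, 38, —, 584, —, —, —, —, 215, —, —, 490, 269, 780]

269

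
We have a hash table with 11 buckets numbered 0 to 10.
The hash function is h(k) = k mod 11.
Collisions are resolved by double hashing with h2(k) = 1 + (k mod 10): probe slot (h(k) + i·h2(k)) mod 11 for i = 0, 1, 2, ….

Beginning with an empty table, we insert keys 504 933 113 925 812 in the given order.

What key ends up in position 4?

812

504 hashes to 9; slot 9 is free => place at 9.
933 hashes to 9, h2=4; 9 taken => place at 2.
113 hashes to 3; slot 3 is free => place at 3.
925 hashes to 1; slot 1 is free => place at 1.
812 hashes to 9, h2=3; 9,1 taken => place at 4.
Table: [∅, 925, 933, 113, 812, ∅, ∅, ∅, ∅, 504, ∅]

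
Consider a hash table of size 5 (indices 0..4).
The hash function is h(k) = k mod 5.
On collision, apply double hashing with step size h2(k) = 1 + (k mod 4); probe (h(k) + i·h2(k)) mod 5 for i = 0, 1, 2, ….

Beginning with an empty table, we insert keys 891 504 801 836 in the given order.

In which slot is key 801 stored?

3

Insert 891: h=1, slot 1 empty => index 1.
Insert 504: h=4, slot 4 empty => index 4.
Insert 801: h=1, h2=2, slot 1 occupied => index 3.
Insert 836: h=1, h2=1, slot 1 occupied => index 2.
Table: [_, 891, 836, 801, 504]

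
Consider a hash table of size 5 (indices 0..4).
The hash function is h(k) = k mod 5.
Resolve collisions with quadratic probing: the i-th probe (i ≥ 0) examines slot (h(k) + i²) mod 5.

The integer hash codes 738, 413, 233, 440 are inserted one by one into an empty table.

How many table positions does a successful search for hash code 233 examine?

3

738 hashes to 3; slot 3 is free => place at 3.
413 hashes to 3; 3 taken => place at 4.
233 hashes to 3; 3,4 taken => place at 2.
440 hashes to 0; slot 0 is free => place at 0.
Table: [440, _, 233, 738, 413]
Lookup 233: h=3, probe 3,4,2 → found at 2.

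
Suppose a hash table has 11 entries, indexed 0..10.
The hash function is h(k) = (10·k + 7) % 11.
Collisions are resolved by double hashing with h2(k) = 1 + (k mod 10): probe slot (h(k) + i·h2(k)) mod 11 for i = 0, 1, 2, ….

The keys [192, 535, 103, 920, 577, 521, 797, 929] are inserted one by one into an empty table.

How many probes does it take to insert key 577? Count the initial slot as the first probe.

2

Insert 192: h=2, slot 2 empty => index 2.
Insert 535: h=0, slot 0 empty => index 0.
Insert 103: h=3, slot 3 empty => index 3.
Insert 920: h=0, h2=1, slot 0 occupied => index 1.
Insert 577: h=2, h2=8, slot 2 occupied => index 10.
Insert 521: h=3, h2=2, slot 3 occupied => index 5.
Insert 797: h=2, h2=8, slots 2,10 occupied => index 7.
Insert 929: h=2, h2=10, slots 2,1,0,10 occupied => index 9.
Table: [535, 920, 192, 103, ., 521, ., 797, ., 929, 577]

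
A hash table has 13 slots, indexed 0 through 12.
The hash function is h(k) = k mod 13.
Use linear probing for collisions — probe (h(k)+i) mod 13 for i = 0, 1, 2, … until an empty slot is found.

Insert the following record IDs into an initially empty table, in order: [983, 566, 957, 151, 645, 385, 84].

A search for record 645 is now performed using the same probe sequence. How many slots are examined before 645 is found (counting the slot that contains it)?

4

983 hashes to 8; slot 8 is free => place at 8.
566 hashes to 7; slot 7 is free => place at 7.
957 hashes to 8; 8 taken => place at 9.
151 hashes to 8; 8,9 taken => place at 10.
645 hashes to 8; 8,9,10 taken => place at 11.
385 hashes to 8; 8,9,10,11 taken => place at 12.
84 hashes to 6; slot 6 is free => place at 6.
Table: [-, -, -, -, -, -, 84, 566, 983, 957, 151, 645, 385]
Lookup 645: h=8, probe 8,9,10,11 → found at 11.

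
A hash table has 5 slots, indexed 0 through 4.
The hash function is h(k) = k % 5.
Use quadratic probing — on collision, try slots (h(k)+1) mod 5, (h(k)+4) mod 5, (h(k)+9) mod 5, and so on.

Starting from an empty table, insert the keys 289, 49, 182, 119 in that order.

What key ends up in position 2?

Insert 289: h=4, slot 4 empty -> index 4.
Insert 49: h=4, slot 4 occupied -> index 0.
Insert 182: h=2, slot 2 empty -> index 2.
Insert 119: h=4, slots 4,0 occupied -> index 3.
Table: [49, ., 182, 119, 289]

182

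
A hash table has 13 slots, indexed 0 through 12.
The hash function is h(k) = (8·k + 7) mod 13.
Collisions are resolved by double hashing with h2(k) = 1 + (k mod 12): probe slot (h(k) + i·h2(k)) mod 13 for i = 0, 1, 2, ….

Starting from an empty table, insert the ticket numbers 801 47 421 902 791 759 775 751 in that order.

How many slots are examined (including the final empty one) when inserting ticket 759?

801: h=6 => slot 6
47: h=6, h2=12, probe 6,5 => slot 5
421: h=8 => slot 8
902: h=8, h2=3, probe 8,11 => slot 11
791: h=4 => slot 4
759: h=8, h2=4, probe 8,12 => slot 12
775: h=6, h2=8, probe 6,1 => slot 1
751: h=9 => slot 9
Table: [., 775, ., ., 791, 47, 801, ., 421, 751, ., 902, 759]

2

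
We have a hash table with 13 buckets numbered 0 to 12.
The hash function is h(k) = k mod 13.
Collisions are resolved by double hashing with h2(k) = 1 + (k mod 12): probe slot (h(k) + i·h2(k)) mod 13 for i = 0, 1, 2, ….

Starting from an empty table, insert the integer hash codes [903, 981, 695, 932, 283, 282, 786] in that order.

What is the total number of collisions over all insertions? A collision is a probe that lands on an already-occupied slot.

6

903 hashes to 6; slot 6 is free → place at 6.
981 hashes to 6, h2=10; 6 taken → place at 3.
695 hashes to 6, h2=12; 6 taken → place at 5.
932 hashes to 9; slot 9 is free → place at 9.
283 hashes to 10; slot 10 is free → place at 10.
282 hashes to 9, h2=7; 9,3,10 taken → place at 4.
786 hashes to 6, h2=7; 6 taken → place at 0.
Table: [786, ., ., 981, 282, 695, 903, ., ., 932, 283, ., .]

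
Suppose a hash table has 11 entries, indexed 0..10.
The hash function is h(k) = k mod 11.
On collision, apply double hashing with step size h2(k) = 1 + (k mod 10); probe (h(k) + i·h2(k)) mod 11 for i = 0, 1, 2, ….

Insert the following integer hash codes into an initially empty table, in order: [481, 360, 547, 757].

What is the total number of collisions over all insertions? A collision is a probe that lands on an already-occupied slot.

3

481 hashes to 8; slot 8 is free => place at 8.
360 hashes to 8, h2=1; 8 taken => place at 9.
547 hashes to 8, h2=8; 8 taken => place at 5.
757 hashes to 9, h2=8; 9 taken => place at 6.
Table: [_, _, _, _, _, 547, 757, _, 481, 360, _]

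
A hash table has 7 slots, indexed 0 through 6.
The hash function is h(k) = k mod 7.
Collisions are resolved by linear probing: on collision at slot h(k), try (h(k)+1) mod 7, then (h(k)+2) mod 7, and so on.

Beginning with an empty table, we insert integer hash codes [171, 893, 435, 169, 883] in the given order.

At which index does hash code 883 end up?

171: h=3 → slot 3
893: h=4 → slot 4
435: h=1 → slot 1
169: h=1, probe 1,2 → slot 2
883: h=1, probe 1,2,3,4,5 → slot 5
Table: [—, 435, 169, 171, 893, 883, —]

5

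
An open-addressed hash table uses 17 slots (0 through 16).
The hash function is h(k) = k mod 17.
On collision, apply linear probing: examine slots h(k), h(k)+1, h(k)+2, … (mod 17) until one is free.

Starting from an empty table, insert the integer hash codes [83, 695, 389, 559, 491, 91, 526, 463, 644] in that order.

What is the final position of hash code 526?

3

83: h=15 -> slot 15
695: h=15, probe 15,16 -> slot 16
389: h=15, probe 15,16,0 -> slot 0
559: h=15, probe 15,16,0,1 -> slot 1
491: h=15, probe 15,16,0,1,2 -> slot 2
91: h=6 -> slot 6
526: h=16, probe 16,0,1,2,3 -> slot 3
463: h=4 -> slot 4
644: h=15, probe 15,16,0,1,2,3,4,5 -> slot 5
Table: [389, 559, 491, 526, 463, 644, 91, —, —, —, —, —, —, —, —, 83, 695]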